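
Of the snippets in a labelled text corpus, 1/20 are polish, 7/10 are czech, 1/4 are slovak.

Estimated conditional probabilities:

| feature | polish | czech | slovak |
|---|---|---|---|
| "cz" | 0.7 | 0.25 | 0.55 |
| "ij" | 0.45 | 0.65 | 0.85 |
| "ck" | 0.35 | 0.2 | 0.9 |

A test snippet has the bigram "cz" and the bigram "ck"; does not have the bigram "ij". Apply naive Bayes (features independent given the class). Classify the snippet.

slovak

polish: 0.05 × 0.7 × (1−0.45) × 0.35 = 0.0067375
czech: 0.7 × 0.25 × (1−0.65) × 0.2 = 0.01225
slovak: 0.25 × 0.55 × (1−0.85) × 0.9 = 0.0185625
Highest score → slovak.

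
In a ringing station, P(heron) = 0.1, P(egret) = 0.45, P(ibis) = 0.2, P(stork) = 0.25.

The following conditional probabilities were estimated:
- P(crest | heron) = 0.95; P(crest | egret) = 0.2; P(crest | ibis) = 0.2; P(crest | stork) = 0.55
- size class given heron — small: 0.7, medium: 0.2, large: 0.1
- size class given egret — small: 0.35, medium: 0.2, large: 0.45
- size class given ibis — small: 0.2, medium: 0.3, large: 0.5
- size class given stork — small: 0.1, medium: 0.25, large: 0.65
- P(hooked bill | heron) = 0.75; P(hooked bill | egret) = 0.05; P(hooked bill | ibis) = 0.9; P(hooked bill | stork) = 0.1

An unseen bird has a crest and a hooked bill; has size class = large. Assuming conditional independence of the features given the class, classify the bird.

heron: 0.1 × 0.95 × 0.1 × 0.75 = 0.007125
egret: 0.45 × 0.2 × 0.45 × 0.05 = 0.002025
ibis: 0.2 × 0.2 × 0.5 × 0.9 = 0.018
stork: 0.25 × 0.55 × 0.65 × 0.1 = 0.0089375
Highest score → ibis.

ibis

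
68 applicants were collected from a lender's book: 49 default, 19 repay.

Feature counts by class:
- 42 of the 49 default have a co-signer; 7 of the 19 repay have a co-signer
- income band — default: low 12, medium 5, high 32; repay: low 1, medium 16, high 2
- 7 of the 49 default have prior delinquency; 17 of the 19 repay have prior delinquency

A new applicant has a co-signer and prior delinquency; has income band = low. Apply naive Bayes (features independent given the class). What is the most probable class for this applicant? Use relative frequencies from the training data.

default: (49/68) × (42/49) × (12/49) × (7/49) ≈ 0.0216086
repay: (19/68) × (7/19) × (1/19) × (17/19) ≈ 0.00484765
Highest score → default.

default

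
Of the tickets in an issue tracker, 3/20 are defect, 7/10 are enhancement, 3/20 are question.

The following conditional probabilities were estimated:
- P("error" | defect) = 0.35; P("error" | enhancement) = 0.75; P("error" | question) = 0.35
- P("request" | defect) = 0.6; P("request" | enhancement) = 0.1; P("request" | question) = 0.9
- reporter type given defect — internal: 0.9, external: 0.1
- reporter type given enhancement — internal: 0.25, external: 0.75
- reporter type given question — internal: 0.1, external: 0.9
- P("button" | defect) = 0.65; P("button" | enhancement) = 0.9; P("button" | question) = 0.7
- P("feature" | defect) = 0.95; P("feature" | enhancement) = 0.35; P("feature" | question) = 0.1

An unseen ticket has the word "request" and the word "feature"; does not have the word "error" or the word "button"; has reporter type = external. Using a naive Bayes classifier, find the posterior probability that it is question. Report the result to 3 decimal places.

0.496

defect: 0.15 × (1−0.35) × 0.6 × 0.1 × (1−0.65) × 0.95 = 0.001945125
enhancement: 0.7 × (1−0.75) × 0.1 × 0.75 × (1−0.9) × 0.35 = 0.000459375
question: 0.15 × (1−0.35) × 0.9 × 0.9 × (1−0.7) × 0.1 = 0.00236925
P(question | x) = 0.00236925 / 0.00477375 ≈ 0.496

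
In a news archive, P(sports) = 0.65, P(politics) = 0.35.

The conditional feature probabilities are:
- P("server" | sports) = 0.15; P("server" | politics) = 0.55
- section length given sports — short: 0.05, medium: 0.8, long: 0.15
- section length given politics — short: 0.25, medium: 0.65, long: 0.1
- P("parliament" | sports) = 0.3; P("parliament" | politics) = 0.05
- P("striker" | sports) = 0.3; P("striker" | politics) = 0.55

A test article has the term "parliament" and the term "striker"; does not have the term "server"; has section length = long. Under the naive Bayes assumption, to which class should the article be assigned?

sports: 0.65 × (1−0.15) × 0.15 × 0.3 × 0.3 = 0.00745875
politics: 0.35 × (1−0.55) × 0.1 × 0.05 × 0.55 = 0.000433125
Highest score → sports.

sports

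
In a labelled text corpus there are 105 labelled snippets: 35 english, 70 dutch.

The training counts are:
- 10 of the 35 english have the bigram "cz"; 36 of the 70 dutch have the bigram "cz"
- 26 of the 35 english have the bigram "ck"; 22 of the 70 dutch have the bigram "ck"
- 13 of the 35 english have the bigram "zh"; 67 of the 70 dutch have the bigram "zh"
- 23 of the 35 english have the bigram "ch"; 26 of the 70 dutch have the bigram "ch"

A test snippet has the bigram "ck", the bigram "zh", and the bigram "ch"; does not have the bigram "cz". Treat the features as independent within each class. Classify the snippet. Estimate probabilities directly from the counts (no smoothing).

english: (35/105) × (25/35) × (26/35) × (13/35) × (23/35) ≈ 0.0431709
dutch: (70/105) × (34/70) × (22/70) × (67/70) × (26/70) ≈ 0.0361798
Highest score → english.

english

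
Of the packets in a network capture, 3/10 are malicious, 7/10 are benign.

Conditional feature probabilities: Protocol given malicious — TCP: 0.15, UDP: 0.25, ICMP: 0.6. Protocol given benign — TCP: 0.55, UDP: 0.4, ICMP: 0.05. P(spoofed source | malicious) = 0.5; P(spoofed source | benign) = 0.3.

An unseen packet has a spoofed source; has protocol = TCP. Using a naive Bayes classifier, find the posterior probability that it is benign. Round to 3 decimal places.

malicious: 0.3 × 0.15 × 0.5 = 0.0225
benign: 0.7 × 0.55 × 0.3 = 0.1155
P(benign | x) = 0.1155 / 0.138 ≈ 0.837

0.837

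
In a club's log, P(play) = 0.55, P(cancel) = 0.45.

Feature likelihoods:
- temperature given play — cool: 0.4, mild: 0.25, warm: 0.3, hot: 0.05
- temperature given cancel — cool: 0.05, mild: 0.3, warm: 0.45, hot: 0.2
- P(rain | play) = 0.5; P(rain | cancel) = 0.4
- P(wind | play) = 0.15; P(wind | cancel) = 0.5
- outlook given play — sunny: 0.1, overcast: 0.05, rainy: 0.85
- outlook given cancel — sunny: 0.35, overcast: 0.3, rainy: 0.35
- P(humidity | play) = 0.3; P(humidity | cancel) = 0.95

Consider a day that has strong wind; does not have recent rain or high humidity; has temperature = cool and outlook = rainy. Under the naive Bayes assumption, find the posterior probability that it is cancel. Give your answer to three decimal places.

play: 0.55 × 0.4 × (1−0.5) × 0.15 × 0.85 × (1−0.3) = 0.0098175
cancel: 0.45 × 0.05 × (1−0.4) × 0.5 × 0.35 × (1−0.95) = 0.000118125
P(cancel | x) = 0.000118125 / 0.009935625 ≈ 0.012

0.012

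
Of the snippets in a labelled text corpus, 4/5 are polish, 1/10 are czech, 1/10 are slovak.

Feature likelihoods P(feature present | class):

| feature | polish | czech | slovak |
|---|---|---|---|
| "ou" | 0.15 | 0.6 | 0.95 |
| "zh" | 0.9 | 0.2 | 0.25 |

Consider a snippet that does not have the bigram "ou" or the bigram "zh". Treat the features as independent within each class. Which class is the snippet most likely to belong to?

polish: 0.8 × (1−0.15) × (1−0.9) = 0.068
czech: 0.1 × (1−0.6) × (1−0.2) = 0.032
slovak: 0.1 × (1−0.95) × (1−0.25) = 0.00375
Highest score → polish.

polish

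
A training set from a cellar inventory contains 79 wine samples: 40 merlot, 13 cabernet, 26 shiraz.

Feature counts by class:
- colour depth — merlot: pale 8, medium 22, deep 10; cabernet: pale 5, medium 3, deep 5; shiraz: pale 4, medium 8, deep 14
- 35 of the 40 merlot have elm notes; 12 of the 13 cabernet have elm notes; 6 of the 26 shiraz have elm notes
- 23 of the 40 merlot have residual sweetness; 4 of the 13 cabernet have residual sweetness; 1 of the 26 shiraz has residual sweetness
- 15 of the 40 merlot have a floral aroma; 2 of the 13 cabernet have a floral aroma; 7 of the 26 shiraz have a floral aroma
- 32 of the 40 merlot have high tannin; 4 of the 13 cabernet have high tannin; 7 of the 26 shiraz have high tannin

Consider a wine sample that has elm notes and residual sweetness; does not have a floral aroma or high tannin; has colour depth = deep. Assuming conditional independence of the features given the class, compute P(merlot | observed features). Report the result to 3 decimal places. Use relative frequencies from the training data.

merlot: (40/79) × (10/40) × (35/40) × (23/40) × (25/40) × (8/40) ≈ 0.00796084
cabernet: (13/79) × (5/13) × (12/13) × (4/13) × (11/13) × (9/13) ≈ 0.0105304
shiraz: (26/79) × (14/26) × (6/26) × (1/26) × (19/26) × (19/26) ≈ 0.000839974
P(merlot | x) = 0.00796084 / 0.019331214 ≈ 0.412

0.412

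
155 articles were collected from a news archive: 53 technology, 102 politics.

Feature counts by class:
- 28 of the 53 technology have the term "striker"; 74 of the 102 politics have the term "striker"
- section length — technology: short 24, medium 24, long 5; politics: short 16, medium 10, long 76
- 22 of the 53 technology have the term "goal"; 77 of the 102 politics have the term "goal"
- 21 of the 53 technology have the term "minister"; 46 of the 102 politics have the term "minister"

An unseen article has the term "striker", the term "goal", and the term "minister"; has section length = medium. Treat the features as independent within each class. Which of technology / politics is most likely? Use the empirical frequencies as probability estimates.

politics

technology: (53/155) × (28/53) × (24/53) × (22/53) × (21/53) ≈ 0.013454
politics: (102/155) × (74/102) × (10/102) × (77/102) × (46/102) ≈ 0.0159349
Highest score → politics.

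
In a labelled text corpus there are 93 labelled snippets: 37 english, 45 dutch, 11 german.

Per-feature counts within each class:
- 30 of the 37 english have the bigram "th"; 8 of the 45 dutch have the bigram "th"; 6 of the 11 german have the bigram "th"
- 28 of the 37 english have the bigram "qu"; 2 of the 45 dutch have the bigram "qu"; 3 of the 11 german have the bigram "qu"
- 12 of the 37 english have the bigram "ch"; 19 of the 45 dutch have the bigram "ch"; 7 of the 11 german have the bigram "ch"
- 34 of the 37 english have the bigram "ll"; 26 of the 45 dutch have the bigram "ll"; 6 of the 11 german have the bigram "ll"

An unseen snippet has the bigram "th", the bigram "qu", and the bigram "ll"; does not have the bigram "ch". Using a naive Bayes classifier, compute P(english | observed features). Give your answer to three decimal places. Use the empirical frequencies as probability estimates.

english: (37/93) × (30/37) × (28/37) × (25/37) × (34/37) ≈ 0.151569
dutch: (45/93) × (8/45) × (2/45) × (26/45) × (26/45) ≈ 0.00127628
german: (11/93) × (6/11) × (3/11) × (4/11) × (6/11) ≈ 0.00348998
P(english | x) = 0.151569 / 0.15633526 ≈ 0.970

0.970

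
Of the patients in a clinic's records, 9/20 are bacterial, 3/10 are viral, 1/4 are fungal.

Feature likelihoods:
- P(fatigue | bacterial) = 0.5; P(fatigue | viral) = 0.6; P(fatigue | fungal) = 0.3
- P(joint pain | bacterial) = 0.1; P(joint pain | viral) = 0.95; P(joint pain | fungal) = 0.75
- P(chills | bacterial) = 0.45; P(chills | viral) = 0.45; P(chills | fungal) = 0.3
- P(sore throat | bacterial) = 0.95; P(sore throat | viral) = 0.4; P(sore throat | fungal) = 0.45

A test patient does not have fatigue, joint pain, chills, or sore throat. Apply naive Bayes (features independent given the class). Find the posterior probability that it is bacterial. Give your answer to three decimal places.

bacterial: 0.45 × (1−0.5) × (1−0.1) × (1−0.45) × (1−0.95) = 0.00556875
viral: 0.3 × (1−0.6) × (1−0.95) × (1−0.45) × (1−0.4) = 0.00198
fungal: 0.25 × (1−0.3) × (1−0.75) × (1−0.3) × (1−0.45) = 0.01684375
P(bacterial | x) = 0.00556875 / 0.0243925 ≈ 0.228

0.228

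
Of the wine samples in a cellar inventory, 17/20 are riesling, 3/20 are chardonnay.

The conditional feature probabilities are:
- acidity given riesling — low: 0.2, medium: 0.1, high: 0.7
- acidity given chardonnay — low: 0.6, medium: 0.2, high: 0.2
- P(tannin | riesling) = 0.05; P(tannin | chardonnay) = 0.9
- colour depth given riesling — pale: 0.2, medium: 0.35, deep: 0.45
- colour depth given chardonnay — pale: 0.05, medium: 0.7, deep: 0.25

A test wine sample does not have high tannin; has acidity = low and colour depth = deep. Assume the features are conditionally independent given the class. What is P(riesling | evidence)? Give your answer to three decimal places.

riesling: 0.85 × 0.2 × (1−0.05) × 0.45 = 0.072675
chardonnay: 0.15 × 0.6 × (1−0.9) × 0.25 = 0.00225
P(riesling | x) = 0.072675 / 0.074925 ≈ 0.970

0.970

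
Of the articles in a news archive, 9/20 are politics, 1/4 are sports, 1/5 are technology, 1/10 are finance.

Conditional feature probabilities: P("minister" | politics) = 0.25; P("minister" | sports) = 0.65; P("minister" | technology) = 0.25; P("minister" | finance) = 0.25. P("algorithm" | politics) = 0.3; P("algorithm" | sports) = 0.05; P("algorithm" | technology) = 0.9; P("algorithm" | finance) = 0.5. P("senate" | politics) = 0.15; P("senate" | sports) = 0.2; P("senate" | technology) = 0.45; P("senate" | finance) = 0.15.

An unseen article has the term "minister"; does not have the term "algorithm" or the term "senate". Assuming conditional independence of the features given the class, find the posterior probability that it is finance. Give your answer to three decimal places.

politics: 0.45 × 0.25 × (1−0.3) × (1−0.15) = 0.0669375
sports: 0.25 × 0.65 × (1−0.05) × (1−0.2) = 0.1235
technology: 0.2 × 0.25 × (1−0.9) × (1−0.45) = 0.00275
finance: 0.1 × 0.25 × (1−0.5) × (1−0.15) = 0.010625
P(finance | x) = 0.010625 / 0.2038125 ≈ 0.052

0.052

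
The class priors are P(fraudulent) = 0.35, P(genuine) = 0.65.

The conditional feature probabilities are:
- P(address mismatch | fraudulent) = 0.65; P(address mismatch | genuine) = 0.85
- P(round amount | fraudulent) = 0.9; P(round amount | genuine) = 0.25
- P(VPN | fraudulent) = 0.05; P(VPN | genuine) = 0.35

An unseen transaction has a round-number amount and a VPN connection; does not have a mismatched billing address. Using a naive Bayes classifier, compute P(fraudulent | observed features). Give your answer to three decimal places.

0.393

fraudulent: 0.35 × (1−0.65) × 0.9 × 0.05 = 0.0055125
genuine: 0.65 × (1−0.85) × 0.25 × 0.35 = 0.00853125
P(fraudulent | x) = 0.0055125 / 0.01404375 ≈ 0.393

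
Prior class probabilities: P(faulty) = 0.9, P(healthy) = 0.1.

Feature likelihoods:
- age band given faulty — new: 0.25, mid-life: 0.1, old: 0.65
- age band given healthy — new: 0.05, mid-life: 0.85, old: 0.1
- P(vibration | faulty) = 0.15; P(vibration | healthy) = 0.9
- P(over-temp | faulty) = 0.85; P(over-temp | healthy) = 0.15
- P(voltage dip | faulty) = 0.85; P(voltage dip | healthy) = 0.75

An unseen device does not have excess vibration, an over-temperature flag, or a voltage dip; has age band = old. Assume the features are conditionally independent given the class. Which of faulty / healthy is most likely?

faulty: 0.9 × 0.65 × (1−0.15) × (1−0.85) × (1−0.85) = 0.011188125
healthy: 0.1 × 0.1 × (1−0.9) × (1−0.15) × (1−0.75) = 0.0002125
Highest score → faulty.

faulty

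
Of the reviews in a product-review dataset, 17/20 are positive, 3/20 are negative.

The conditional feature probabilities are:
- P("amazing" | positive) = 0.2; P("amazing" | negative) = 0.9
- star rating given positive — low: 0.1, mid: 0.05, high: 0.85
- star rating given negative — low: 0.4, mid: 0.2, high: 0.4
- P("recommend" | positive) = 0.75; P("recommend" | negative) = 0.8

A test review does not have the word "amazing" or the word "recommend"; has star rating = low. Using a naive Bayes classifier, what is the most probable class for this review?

positive: 0.85 × (1−0.2) × 0.1 × (1−0.75) = 0.017
negative: 0.15 × (1−0.9) × 0.4 × (1−0.8) = 0.0012
Highest score → positive.

positive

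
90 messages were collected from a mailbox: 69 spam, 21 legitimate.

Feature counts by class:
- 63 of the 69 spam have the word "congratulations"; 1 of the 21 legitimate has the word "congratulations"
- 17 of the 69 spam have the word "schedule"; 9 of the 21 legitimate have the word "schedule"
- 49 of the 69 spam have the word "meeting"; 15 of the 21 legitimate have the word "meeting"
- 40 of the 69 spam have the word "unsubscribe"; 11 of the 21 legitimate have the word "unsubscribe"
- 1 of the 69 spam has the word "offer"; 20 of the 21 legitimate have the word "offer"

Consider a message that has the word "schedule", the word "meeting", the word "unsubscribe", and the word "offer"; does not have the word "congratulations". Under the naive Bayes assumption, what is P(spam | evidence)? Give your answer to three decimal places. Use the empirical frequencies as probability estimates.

spam: (69/90) × (6/69) × (17/69) × (49/69) × (40/69) × (1/69) ≈ 0.000097998
legitimate: (21/90) × (20/21) × (9/21) × (15/21) × (11/21) × (20/21) ≈ 0.0339365
P(spam | x) = 0.000097998 / 0.034034498 ≈ 0.003

0.003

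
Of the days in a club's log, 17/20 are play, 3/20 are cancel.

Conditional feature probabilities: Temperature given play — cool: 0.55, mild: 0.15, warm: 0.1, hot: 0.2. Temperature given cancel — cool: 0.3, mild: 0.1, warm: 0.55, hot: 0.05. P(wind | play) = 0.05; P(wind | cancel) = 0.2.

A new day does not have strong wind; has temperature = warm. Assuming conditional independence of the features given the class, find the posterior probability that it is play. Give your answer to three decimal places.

play: 0.85 × 0.1 × (1−0.05) = 0.08075
cancel: 0.15 × 0.55 × (1−0.2) = 0.066
P(play | x) = 0.08075 / 0.14675 ≈ 0.550

0.550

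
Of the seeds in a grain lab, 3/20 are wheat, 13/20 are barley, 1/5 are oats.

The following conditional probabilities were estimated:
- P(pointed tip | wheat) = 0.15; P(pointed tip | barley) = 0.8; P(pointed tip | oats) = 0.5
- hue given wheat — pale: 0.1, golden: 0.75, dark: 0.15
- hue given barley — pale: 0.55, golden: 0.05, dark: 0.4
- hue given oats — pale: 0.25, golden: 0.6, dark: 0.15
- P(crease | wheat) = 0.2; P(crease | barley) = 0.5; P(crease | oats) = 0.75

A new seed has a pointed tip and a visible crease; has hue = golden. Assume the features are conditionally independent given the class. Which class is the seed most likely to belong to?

wheat: 0.15 × 0.15 × 0.75 × 0.2 = 0.003375
barley: 0.65 × 0.8 × 0.05 × 0.5 = 0.013
oats: 0.2 × 0.5 × 0.6 × 0.75 = 0.045
Highest score → oats.

oats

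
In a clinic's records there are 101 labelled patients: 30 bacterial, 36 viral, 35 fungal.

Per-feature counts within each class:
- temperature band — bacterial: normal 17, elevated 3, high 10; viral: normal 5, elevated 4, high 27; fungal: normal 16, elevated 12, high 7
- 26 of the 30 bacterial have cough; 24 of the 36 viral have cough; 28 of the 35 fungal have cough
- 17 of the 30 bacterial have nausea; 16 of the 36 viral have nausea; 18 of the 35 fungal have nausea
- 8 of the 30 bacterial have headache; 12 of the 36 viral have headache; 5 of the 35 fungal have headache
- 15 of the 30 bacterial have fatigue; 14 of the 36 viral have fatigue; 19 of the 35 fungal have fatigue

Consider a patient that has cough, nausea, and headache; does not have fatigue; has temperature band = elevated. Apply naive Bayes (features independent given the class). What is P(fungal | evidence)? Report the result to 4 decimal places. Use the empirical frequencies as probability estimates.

bacterial: (30/101) × (3/30) × (26/30) × (17/30) × (8/30) × (15/30) ≈ 0.00194499
viral: (36/101) × (4/36) × (24/36) × (16/36) × (12/36) × (22/36) ≈ 0.00239036
fungal: (35/101) × (12/35) × (28/35) × (18/35) × (5/35) × (16/35) ≈ 0.00319233
P(fungal | x) = 0.00319233 / 0.00752768 ≈ 0.4241

0.4241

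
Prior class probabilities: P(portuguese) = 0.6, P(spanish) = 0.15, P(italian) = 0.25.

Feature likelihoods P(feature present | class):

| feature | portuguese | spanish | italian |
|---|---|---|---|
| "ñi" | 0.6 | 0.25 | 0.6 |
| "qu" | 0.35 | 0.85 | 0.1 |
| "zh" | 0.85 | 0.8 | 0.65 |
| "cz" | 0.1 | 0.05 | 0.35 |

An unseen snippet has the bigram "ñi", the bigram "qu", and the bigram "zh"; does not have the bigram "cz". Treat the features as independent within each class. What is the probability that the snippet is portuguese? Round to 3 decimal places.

portuguese: 0.6 × 0.6 × 0.35 × 0.85 × (1−0.1) = 0.09639
spanish: 0.15 × 0.25 × 0.85 × 0.8 × (1−0.05) = 0.024225
italian: 0.25 × 0.6 × 0.1 × 0.65 × (1−0.35) = 0.0063375
P(portuguese | x) = 0.09639 / 0.1269525 ≈ 0.759

0.759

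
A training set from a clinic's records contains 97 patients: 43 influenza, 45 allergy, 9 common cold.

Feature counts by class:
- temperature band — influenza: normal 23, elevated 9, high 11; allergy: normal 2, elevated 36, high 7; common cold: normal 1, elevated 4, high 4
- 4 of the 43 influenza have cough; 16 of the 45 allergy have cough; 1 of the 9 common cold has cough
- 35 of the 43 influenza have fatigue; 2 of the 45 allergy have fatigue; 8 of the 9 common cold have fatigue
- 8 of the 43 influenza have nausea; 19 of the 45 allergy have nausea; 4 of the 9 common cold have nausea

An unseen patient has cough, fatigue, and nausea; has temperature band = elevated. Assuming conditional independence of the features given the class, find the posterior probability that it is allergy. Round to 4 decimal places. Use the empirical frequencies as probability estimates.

influenza: (43/97) × (9/43) × (4/43) × (35/43) × (8/43) ≈ 0.00130702
allergy: (45/97) × (36/45) × (16/45) × (2/45) × (19/45) ≈ 0.00247626
common cold: (9/97) × (4/9) × (1/9) × (8/9) × (4/9) ≈ 0.00181013
P(allergy | x) = 0.00247626 / 0.00559341 ≈ 0.4427

0.4427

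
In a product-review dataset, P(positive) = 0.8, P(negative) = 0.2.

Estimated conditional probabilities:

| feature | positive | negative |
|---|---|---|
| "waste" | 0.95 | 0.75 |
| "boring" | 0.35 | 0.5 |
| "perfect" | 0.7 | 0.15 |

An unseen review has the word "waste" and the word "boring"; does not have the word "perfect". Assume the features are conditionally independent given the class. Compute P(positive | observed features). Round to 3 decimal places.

0.556

positive: 0.8 × 0.95 × 0.35 × (1−0.7) = 0.0798
negative: 0.2 × 0.75 × 0.5 × (1−0.15) = 0.06375
P(positive | x) = 0.0798 / 0.14355 ≈ 0.556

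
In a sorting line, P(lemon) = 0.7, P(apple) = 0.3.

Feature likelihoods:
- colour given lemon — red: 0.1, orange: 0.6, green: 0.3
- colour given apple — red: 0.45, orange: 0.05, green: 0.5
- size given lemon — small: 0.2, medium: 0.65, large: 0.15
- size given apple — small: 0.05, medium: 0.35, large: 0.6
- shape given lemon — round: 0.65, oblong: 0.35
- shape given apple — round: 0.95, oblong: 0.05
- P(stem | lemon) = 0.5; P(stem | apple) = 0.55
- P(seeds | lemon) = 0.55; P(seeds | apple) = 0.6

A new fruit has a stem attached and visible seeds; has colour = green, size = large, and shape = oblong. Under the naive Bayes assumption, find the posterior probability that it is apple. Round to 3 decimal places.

lemon: 0.7 × 0.3 × 0.15 × 0.35 × 0.5 × 0.55 = 0.003031875
apple: 0.3 × 0.5 × 0.6 × 0.05 × 0.55 × 0.6 = 0.001485
P(apple | x) = 0.001485 / 0.004516875 ≈ 0.329

0.329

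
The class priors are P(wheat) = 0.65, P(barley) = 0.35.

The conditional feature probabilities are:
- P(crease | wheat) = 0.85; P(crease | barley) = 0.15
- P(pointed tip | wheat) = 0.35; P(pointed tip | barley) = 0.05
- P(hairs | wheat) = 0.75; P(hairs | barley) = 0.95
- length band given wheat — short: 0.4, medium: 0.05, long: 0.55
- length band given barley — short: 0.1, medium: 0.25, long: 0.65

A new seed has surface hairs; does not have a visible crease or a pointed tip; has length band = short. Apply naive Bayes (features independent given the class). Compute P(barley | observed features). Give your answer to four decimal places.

wheat: 0.65 × (1−0.85) × (1−0.35) × 0.75 × 0.4 = 0.0190125
barley: 0.35 × (1−0.15) × (1−0.05) × 0.95 × 0.1 = 0.026849375
P(barley | x) = 0.026849375 / 0.045861875 ≈ 0.5854

0.5854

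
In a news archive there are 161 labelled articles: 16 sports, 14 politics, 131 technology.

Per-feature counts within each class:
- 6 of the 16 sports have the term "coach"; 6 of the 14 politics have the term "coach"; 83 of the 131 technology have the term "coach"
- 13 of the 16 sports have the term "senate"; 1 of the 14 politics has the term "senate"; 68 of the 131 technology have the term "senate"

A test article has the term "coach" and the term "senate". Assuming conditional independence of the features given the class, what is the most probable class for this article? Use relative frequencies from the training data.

sports: (16/161) × (6/16) × (13/16) ≈ 0.0302795
politics: (14/161) × (6/14) × (1/14) ≈ 0.00266193
technology: (131/161) × (83/131) × (68/131) ≈ 0.267602
Highest score → technology.

technology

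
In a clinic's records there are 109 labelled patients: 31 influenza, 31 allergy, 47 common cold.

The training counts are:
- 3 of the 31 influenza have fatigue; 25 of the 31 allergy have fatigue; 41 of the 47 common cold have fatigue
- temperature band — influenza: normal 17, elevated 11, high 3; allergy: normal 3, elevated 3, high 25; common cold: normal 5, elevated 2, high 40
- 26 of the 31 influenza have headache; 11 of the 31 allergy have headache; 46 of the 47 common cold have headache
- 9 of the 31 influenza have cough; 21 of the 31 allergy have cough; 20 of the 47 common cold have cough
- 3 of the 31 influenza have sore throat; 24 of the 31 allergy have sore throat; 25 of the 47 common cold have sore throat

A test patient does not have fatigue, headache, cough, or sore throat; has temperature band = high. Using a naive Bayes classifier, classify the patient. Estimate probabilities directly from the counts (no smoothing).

influenza: (31/109) × (28/31) × (3/31) × (5/31) × (22/31) × (28/31) ≈ 0.00257014
allergy: (31/109) × (6/31) × (25/31) × (20/31) × (10/31) × (7/31) ≈ 0.00208615
common cold: (47/109) × (6/47) × (40/47) × (1/47) × (27/47) × (22/47) ≈ 0.000268028
Highest score → influenza.

influenza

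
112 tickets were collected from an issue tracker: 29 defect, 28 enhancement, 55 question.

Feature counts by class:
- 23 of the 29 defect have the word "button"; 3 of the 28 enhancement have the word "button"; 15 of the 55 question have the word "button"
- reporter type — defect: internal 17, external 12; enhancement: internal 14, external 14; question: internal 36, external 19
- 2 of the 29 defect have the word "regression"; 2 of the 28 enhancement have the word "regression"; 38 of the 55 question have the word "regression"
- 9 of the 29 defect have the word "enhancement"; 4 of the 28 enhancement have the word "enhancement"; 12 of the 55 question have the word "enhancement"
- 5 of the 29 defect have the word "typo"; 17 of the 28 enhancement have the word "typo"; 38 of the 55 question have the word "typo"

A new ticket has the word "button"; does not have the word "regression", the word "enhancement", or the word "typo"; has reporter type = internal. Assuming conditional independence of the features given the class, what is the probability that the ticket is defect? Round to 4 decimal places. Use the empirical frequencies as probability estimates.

0.8563

defect: (29/112) × (23/29) × (17/29) × (27/29) × (20/29) × (24/29) ≈ 0.0639693
enhancement: (28/112) × (3/28) × (14/28) × (26/28) × (24/28) × (11/28) ≈ 0.00418771
question: (55/112) × (15/55) × (36/55) × (17/55) × (43/55) × (17/55) ≈ 0.00654774
P(defect | x) = 0.0639693 / 0.07470475 ≈ 0.8563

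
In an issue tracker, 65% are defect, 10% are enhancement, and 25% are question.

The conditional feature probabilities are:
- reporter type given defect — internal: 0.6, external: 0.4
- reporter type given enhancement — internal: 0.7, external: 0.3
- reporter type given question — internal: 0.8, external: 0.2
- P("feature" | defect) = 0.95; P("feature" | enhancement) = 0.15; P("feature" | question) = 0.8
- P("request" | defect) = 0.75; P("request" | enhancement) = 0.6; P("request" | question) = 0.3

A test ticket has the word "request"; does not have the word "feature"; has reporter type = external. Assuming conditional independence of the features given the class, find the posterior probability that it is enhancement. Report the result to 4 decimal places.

defect: 0.65 × 0.4 × (1−0.95) × 0.75 = 0.00975
enhancement: 0.1 × 0.3 × (1−0.15) × 0.6 = 0.0153
question: 0.25 × 0.2 × (1−0.8) × 0.3 = 0.003
P(enhancement | x) = 0.0153 / 0.02805 ≈ 0.5455

0.5455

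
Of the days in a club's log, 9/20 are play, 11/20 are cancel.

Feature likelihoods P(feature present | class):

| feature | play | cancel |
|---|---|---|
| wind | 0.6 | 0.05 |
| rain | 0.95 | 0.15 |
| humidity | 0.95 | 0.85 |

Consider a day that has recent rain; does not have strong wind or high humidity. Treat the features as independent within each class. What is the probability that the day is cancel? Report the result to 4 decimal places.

play: 0.45 × (1−0.6) × 0.95 × (1−0.95) = 0.00855
cancel: 0.55 × (1−0.05) × 0.15 × (1−0.85) = 0.01175625
P(cancel | x) = 0.01175625 / 0.02030625 ≈ 0.5789

0.5789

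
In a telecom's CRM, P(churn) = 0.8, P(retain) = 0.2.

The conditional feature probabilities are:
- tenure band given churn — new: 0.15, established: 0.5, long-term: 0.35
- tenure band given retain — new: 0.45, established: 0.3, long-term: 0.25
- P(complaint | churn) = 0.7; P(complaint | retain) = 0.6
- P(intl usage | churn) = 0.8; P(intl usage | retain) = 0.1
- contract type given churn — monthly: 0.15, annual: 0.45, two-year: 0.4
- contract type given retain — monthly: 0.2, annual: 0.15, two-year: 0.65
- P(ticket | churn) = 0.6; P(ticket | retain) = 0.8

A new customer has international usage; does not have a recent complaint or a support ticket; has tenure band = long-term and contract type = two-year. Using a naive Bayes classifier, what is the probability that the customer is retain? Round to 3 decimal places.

0.024

churn: 0.8 × 0.35 × (1−0.7) × 0.8 × 0.4 × (1−0.6) = 0.010752
retain: 0.2 × 0.25 × (1−0.6) × 0.1 × 0.65 × (1−0.8) = 0.00026
P(retain | x) = 0.00026 / 0.011012 ≈ 0.024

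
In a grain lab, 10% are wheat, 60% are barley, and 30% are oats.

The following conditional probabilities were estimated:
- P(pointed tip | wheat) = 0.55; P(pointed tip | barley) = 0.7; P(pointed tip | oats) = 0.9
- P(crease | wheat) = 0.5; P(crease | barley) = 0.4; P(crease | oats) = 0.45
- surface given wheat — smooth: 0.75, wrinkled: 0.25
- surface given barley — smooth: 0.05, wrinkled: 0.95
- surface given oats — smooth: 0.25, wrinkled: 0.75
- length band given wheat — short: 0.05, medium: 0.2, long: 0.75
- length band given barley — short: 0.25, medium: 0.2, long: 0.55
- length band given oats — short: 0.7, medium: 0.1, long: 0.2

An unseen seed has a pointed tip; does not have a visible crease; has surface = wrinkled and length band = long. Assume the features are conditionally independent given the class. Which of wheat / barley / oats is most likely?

wheat: 0.1 × 0.55 × (1−0.5) × 0.25 × 0.75 = 0.00515625
barley: 0.6 × 0.7 × (1−0.4) × 0.95 × 0.55 = 0.13167
oats: 0.3 × 0.9 × (1−0.45) × 0.75 × 0.2 = 0.022275
Highest score → barley.

barley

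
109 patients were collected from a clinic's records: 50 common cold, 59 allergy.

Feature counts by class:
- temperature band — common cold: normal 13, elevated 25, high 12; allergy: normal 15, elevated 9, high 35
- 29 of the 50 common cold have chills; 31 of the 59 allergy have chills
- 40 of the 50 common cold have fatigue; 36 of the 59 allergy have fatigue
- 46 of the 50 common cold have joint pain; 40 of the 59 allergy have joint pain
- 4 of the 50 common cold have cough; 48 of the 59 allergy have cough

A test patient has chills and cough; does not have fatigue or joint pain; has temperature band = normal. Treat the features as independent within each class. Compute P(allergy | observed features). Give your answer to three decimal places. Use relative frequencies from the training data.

0.988

common cold: (50/109) × (13/50) × (29/50) × (10/50) × (4/50) × (4/50) ≈ 0.0000885431
allergy: (59/109) × (15/59) × (31/59) × (23/59) × (19/59) × (48/59) ≈ 0.00738484
P(allergy | x) = 0.00738484 / 0.0074733831 ≈ 0.988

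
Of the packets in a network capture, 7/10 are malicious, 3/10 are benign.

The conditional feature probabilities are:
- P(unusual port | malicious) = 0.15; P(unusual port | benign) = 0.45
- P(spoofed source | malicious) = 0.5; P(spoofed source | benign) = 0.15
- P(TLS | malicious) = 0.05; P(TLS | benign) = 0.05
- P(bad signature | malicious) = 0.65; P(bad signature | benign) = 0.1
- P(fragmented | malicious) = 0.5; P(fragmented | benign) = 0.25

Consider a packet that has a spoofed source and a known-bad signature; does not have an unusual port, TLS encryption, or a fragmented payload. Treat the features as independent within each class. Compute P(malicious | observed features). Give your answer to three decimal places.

malicious: 0.7 × (1−0.15) × 0.5 × (1−0.05) × 0.65 × (1−0.5) = 0.091853125
benign: 0.3 × (1−0.45) × 0.15 × (1−0.05) × 0.1 × (1−0.25) = 0.0017634375
P(malicious | x) = 0.091853125 / 0.0936165625 ≈ 0.981

0.981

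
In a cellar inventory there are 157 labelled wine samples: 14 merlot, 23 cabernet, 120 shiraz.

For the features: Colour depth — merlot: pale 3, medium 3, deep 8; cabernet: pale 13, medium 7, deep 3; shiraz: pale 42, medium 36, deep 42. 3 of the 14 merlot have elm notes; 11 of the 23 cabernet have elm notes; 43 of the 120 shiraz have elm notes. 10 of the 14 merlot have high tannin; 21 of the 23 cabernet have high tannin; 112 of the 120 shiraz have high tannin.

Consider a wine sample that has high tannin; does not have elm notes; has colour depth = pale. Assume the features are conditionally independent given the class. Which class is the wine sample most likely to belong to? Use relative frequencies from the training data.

shiraz

merlot: (14/157) × (3/14) × (11/14) × (10/14) ≈ 0.010724
cabernet: (23/157) × (13/23) × (12/23) × (21/23) ≈ 0.0394447
shiraz: (120/157) × (42/120) × (77/120) × (112/120) ≈ 0.160212
Highest score → shiraz.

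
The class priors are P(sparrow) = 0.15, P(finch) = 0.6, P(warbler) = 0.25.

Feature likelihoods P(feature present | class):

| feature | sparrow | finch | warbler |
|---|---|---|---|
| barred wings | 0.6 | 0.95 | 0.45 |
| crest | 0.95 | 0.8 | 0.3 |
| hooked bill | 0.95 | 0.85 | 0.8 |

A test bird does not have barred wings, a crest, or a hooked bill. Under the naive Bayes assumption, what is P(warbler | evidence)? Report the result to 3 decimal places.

0.948

sparrow: 0.15 × (1−0.6) × (1−0.95) × (1−0.95) = 0.00015
finch: 0.6 × (1−0.95) × (1−0.8) × (1−0.85) = 0.0009
warbler: 0.25 × (1−0.45) × (1−0.3) × (1−0.8) = 0.01925
P(warbler | x) = 0.01925 / 0.0203 ≈ 0.948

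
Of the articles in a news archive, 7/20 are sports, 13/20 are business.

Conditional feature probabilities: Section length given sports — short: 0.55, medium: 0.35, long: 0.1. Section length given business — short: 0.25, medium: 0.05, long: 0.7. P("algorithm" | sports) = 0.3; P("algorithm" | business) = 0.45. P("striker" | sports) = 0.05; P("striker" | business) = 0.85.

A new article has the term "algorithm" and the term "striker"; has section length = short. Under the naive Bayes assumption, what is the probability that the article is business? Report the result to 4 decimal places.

0.9556

sports: 0.35 × 0.55 × 0.3 × 0.05 = 0.0028875
business: 0.65 × 0.25 × 0.45 × 0.85 = 0.06215625
P(business | x) = 0.06215625 / 0.06504375 ≈ 0.9556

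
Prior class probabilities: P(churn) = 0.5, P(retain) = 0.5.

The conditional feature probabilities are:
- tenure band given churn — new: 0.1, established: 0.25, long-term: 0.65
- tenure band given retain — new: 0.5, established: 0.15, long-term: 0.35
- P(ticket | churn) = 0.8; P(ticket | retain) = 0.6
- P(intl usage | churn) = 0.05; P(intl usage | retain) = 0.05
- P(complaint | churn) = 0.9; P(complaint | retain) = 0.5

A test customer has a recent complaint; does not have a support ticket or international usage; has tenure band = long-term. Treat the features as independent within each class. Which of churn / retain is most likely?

churn

churn: 0.5 × 0.65 × (1−0.8) × (1−0.05) × 0.9 = 0.055575
retain: 0.5 × 0.35 × (1−0.6) × (1−0.05) × 0.5 = 0.03325
Highest score → churn.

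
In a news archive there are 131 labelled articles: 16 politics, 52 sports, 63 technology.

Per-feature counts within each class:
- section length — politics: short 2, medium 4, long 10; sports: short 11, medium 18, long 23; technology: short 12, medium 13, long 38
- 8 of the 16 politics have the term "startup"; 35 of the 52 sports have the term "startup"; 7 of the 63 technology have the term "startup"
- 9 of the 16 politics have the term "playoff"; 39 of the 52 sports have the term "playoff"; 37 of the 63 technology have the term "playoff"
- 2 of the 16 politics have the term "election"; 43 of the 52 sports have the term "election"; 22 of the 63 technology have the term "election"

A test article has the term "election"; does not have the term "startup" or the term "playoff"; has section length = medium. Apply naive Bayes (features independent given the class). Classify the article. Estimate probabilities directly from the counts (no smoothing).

technology

politics: (16/131) × (4/16) × (8/16) × (7/16) × (2/16) ≈ 0.000834924
sports: (52/131) × (18/52) × (17/52) × (13/52) × (43/52) ≈ 0.0092865
technology: (63/131) × (13/63) × (56/63) × (26/63) × (22/63) ≈ 0.0127126
Highest score → technology.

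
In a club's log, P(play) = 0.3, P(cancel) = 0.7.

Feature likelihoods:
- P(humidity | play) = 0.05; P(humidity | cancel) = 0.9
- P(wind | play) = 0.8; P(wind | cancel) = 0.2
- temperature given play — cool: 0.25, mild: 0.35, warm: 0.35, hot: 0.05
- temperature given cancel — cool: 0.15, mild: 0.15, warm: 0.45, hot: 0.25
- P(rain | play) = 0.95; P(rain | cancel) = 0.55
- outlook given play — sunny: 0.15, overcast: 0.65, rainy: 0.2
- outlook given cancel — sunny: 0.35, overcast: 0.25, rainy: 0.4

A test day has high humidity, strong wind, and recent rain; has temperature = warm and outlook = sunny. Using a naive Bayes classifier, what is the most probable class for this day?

cancel

play: 0.3 × 0.05 × 0.8 × 0.35 × 0.95 × 0.15 = 0.0005985
cancel: 0.7 × 0.9 × 0.2 × 0.45 × 0.55 × 0.35 = 0.01091475
Highest score → cancel.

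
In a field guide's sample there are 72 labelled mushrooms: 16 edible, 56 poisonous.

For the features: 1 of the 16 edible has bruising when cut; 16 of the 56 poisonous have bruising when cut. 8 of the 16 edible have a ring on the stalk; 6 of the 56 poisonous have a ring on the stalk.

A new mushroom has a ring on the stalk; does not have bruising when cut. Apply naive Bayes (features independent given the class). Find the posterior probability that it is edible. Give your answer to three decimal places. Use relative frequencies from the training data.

0.636

edible: (16/72) × (15/16) × (8/16) ≈ 0.104167
poisonous: (56/72) × (40/56) × (6/56) ≈ 0.0595238
P(edible | x) = 0.104167 / 0.1636908 ≈ 0.636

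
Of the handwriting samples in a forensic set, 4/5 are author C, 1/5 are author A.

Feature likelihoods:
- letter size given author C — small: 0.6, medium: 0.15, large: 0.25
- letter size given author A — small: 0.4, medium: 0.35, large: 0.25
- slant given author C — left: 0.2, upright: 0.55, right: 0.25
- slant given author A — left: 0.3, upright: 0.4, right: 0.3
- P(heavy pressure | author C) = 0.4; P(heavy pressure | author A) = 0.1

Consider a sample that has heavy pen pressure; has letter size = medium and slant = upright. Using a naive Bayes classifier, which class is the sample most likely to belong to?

author C: 0.8 × 0.15 × 0.55 × 0.4 = 0.0264
author A: 0.2 × 0.35 × 0.4 × 0.1 = 0.0028
Highest score → author C.

author C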